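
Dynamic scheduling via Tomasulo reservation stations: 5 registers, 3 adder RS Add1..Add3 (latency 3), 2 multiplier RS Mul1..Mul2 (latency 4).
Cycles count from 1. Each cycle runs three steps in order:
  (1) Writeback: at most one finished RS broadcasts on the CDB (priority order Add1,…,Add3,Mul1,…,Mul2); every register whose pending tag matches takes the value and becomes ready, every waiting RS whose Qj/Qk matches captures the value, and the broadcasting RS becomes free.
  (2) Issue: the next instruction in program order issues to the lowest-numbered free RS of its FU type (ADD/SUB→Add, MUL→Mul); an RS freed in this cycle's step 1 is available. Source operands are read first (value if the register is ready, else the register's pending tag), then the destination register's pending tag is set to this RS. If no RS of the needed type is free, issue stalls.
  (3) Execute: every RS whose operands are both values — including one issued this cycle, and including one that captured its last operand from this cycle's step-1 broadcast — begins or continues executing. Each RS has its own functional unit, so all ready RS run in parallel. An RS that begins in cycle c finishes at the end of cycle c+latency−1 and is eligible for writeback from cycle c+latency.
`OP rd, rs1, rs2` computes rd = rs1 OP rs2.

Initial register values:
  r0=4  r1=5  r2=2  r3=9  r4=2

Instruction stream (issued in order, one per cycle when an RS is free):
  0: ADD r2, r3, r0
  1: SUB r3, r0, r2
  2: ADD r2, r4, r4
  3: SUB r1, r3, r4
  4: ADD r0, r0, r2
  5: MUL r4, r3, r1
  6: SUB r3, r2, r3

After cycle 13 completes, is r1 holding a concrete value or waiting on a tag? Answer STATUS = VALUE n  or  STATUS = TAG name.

  c1: issue ADD r2<-Add1  regs: r0:4,r1:5,r2:Add1,r3:9,r4:2
  c2: issue SUB r3<-Add2  regs: r0:4,r1:5,r2:Add1,r3:Add2,r4:2
  c3: issue ADD r2<-Add3  regs: r0:4,r1:5,r2:Add3,r3:Add2,r4:2
  c4: CDB Add1=13; issue SUB r1<-Add1  regs: r0:4,r1:Add1,r2:Add3,r3:Add2,r4:2
  c5: stall  regs: r0:4,r1:Add1,r2:Add3,r3:Add2,r4:2
  c6: CDB Add3=4; issue ADD r0<-Add3  regs: r0:Add3,r1:Add1,r2:4,r3:Add2,r4:2
  c7: CDB Add2=-9; issue MUL r4<-Mul1  regs: r0:Add3,r1:Add1,r2:4,r3:-9,r4:Mul1
  c8: issue SUB r3<-Add2  regs: r0:Add3,r1:Add1,r2:4,r3:Add2,r4:Mul1
  c9: CDB Add3=8  regs: r0:8,r1:Add1,r2:4,r3:Add2,r4:Mul1
  c10: CDB Add1=-11  regs: r0:8,r1:-11,r2:4,r3:Add2,r4:Mul1
  c11: CDB Add2=13  regs: r0:8,r1:-11,r2:4,r3:13,r4:Mul1
  c12: -  regs: r0:8,r1:-11,r2:4,r3:13,r4:Mul1
  c13: -  regs: r0:8,r1:-11,r2:4,r3:13,r4:Mul1

STATUS = VALUE -11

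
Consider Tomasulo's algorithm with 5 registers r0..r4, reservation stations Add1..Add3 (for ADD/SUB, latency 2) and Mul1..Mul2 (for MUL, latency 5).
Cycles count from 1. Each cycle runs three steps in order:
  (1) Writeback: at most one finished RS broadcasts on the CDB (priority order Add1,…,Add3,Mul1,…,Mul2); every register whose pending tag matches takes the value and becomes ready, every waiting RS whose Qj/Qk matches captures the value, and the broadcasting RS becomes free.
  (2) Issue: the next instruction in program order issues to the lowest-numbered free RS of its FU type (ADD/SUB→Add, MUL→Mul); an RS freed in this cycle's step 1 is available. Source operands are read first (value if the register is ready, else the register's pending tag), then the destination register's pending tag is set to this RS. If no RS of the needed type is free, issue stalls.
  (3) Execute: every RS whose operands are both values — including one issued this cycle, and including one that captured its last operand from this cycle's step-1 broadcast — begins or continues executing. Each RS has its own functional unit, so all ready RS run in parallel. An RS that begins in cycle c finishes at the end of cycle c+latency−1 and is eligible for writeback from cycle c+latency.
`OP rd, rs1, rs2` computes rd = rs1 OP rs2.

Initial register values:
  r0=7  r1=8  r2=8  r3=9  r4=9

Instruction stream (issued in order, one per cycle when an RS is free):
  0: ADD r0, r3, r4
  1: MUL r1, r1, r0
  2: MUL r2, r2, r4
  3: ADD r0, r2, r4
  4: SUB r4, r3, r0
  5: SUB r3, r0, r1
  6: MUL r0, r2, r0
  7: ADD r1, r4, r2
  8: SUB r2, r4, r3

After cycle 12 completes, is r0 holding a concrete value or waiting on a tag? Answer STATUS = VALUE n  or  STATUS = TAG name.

  c1: issue ADD r0<-Add1  regs: r0:Add1,r1:8,r2:8,r3:9,r4:9
  c2: issue MUL r1<-Mul1  regs: r0:Add1,r1:Mul1,r2:8,r3:9,r4:9
  c3: CDB Add1=18; issue MUL r2<-Mul2  regs: r0:18,r1:Mul1,r2:Mul2,r3:9,r4:9
  c4: issue ADD r0<-Add1  regs: r0:Add1,r1:Mul1,r2:Mul2,r3:9,r4:9
  c5: issue SUB r4<-Add2  regs: r0:Add1,r1:Mul1,r2:Mul2,r3:9,r4:Add2
  c6: issue SUB r3<-Add3  regs: r0:Add1,r1:Mul1,r2:Mul2,r3:Add3,r4:Add2
  c7: stall  regs: r0:Add1,r1:Mul1,r2:Mul2,r3:Add3,r4:Add2
  c8: CDB Mul1=144; issue MUL r0<-Mul1  regs: r0:Mul1,r1:144,r2:Mul2,r3:Add3,r4:Add2
  c9: CDB Mul2=72; stall  regs: r0:Mul1,r1:144,r2:72,r3:Add3,r4:Add2
  c10: stall  regs: r0:Mul1,r1:144,r2:72,r3:Add3,r4:Add2
  c11: CDB Add1=81; issue ADD r1<-Add1  regs: r0:Mul1,r1:Add1,r2:72,r3:Add3,r4:Add2
  c12: stall  regs: r0:Mul1,r1:Add1,r2:72,r3:Add3,r4:Add2

STATUS = TAG Mul1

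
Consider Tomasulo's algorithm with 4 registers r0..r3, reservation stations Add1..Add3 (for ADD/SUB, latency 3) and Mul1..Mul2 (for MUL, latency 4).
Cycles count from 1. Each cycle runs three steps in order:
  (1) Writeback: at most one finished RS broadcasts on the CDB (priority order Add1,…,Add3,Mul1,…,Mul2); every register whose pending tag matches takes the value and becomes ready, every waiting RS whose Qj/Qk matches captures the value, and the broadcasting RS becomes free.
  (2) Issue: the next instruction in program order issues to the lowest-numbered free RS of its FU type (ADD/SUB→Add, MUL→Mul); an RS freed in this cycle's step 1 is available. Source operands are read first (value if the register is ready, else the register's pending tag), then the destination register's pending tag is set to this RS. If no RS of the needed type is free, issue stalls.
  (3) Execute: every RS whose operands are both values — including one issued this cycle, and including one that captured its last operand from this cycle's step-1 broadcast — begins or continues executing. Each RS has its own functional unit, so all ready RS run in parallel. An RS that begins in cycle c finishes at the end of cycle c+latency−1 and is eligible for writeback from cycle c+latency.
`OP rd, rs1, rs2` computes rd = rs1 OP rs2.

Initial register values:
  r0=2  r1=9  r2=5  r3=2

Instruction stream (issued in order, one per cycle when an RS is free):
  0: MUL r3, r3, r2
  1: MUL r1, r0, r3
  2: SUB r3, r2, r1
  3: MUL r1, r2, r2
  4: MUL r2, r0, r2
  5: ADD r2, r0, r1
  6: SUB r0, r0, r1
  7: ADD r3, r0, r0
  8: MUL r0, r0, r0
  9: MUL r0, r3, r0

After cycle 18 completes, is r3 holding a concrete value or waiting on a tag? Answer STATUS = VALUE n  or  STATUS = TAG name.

STATUS = VALUE -46

  c1: issue MUL r3<-Mul1  regs: r0:2,r1:9,r2:5,r3:Mul1
  c2: issue MUL r1<-Mul2  regs: r0:2,r1:Mul2,r2:5,r3:Mul1
  c3: issue SUB r3<-Add1  regs: r0:2,r1:Mul2,r2:5,r3:Add1
  c4: stall  regs: r0:2,r1:Mul2,r2:5,r3:Add1
  c5: CDB Mul1=10; issue MUL r1<-Mul1  regs: r0:2,r1:Mul1,r2:5,r3:Add1
  c6: stall  regs: r0:2,r1:Mul1,r2:5,r3:Add1
  c7: stall  regs: r0:2,r1:Mul1,r2:5,r3:Add1
  c8: stall  regs: r0:2,r1:Mul1,r2:5,r3:Add1
  c9: CDB Mul1=25; issue MUL r2<-Mul1  regs: r0:2,r1:25,r2:Mul1,r3:Add1
  c10: CDB Mul2=20; issue ADD r2<-Add2  regs: r0:2,r1:25,r2:Add2,r3:Add1
  c11: issue SUB r0<-Add3  regs: r0:Add3,r1:25,r2:Add2,r3:Add1
  c12: stall  regs: r0:Add3,r1:25,r2:Add2,r3:Add1
  c13: CDB Add1=-15; issue ADD r3<-Add1  regs: r0:Add3,r1:25,r2:Add2,r3:Add1
  c14: CDB Add2=27; issue MUL r0<-Mul2  regs: r0:Mul2,r1:25,r2:27,r3:Add1
  c15: CDB Add3=-23; stall  regs: r0:Mul2,r1:25,r2:27,r3:Add1
  c16: CDB Mul1=10; issue MUL r0<-Mul1  regs: r0:Mul1,r1:25,r2:27,r3:Add1
  c17: -  regs: r0:Mul1,r1:25,r2:27,r3:Add1
  c18: CDB Add1=-46  regs: r0:Mul1,r1:25,r2:27,r3:-46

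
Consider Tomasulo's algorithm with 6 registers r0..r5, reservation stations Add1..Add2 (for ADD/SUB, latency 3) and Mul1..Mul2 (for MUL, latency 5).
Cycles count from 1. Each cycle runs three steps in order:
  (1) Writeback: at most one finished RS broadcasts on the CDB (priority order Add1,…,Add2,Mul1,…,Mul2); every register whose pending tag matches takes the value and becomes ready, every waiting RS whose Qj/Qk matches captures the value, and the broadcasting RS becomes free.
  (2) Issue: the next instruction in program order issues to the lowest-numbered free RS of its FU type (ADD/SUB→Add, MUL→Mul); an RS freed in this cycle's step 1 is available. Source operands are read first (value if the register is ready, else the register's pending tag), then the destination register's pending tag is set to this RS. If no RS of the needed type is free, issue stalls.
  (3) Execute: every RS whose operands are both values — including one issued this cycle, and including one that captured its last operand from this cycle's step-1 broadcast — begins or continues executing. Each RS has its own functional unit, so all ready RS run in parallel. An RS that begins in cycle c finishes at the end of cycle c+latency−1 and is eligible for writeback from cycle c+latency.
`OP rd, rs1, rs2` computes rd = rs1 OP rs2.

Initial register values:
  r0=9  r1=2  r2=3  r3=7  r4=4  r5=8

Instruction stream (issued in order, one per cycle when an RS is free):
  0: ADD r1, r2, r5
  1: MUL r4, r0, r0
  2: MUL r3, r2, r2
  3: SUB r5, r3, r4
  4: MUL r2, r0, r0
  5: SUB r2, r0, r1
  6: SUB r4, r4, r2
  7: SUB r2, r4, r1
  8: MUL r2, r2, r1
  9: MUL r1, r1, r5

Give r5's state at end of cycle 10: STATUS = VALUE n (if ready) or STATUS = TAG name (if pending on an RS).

c1: issue ADD r1<-Add1 | r0:9,r1:Add1,r2:3,r3:7,r4:4,r5:8
c2: issue MUL r4<-Mul1 | r0:9,r1:Add1,r2:3,r3:7,r4:Mul1,r5:8
c3: issue MUL r3<-Mul2 | r0:9,r1:Add1,r2:3,r3:Mul2,r4:Mul1,r5:8
c4: CDB Add1=11; issue SUB r5<-Add1 | r0:9,r1:11,r2:3,r3:Mul2,r4:Mul1,r5:Add1
c5: stall | r0:9,r1:11,r2:3,r3:Mul2,r4:Mul1,r5:Add1
c6: stall | r0:9,r1:11,r2:3,r3:Mul2,r4:Mul1,r5:Add1
c7: CDB Mul1=81; issue MUL r2<-Mul1 | r0:9,r1:11,r2:Mul1,r3:Mul2,r4:81,r5:Add1
c8: CDB Mul2=9; issue SUB r2<-Add2 | r0:9,r1:11,r2:Add2,r3:9,r4:81,r5:Add1
c9: stall | r0:9,r1:11,r2:Add2,r3:9,r4:81,r5:Add1
c10: stall | r0:9,r1:11,r2:Add2,r3:9,r4:81,r5:Add1

STATUS = TAG Add1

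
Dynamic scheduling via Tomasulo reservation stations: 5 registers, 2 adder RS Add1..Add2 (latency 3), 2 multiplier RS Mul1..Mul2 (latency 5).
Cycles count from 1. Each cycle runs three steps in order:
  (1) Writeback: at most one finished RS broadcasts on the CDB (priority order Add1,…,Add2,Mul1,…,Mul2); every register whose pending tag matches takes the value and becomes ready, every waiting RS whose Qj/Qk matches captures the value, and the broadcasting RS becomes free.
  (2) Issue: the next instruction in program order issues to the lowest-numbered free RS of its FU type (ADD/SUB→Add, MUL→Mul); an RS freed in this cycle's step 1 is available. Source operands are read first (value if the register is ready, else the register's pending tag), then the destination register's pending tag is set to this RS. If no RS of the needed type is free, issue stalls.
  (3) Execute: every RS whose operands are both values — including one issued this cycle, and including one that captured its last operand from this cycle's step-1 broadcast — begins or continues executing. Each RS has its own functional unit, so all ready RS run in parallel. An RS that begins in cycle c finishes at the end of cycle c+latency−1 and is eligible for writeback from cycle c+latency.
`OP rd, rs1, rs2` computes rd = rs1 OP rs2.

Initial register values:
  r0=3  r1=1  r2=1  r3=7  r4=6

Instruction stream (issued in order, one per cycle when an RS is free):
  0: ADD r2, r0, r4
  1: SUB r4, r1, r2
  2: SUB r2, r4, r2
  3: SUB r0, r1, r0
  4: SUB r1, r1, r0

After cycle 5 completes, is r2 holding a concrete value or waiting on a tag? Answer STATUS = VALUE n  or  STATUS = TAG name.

cycle 1: issue ADD r2<-Add1 // r0:3,r1:1,r2:Add1,r3:7,r4:6
cycle 2: issue SUB r4<-Add2 // r0:3,r1:1,r2:Add1,r3:7,r4:Add2
cycle 3: stall // r0:3,r1:1,r2:Add1,r3:7,r4:Add2
cycle 4: CDB Add1=9; issue SUB r2<-Add1 // r0:3,r1:1,r2:Add1,r3:7,r4:Add2
cycle 5: stall // r0:3,r1:1,r2:Add1,r3:7,r4:Add2

STATUS = TAG Add1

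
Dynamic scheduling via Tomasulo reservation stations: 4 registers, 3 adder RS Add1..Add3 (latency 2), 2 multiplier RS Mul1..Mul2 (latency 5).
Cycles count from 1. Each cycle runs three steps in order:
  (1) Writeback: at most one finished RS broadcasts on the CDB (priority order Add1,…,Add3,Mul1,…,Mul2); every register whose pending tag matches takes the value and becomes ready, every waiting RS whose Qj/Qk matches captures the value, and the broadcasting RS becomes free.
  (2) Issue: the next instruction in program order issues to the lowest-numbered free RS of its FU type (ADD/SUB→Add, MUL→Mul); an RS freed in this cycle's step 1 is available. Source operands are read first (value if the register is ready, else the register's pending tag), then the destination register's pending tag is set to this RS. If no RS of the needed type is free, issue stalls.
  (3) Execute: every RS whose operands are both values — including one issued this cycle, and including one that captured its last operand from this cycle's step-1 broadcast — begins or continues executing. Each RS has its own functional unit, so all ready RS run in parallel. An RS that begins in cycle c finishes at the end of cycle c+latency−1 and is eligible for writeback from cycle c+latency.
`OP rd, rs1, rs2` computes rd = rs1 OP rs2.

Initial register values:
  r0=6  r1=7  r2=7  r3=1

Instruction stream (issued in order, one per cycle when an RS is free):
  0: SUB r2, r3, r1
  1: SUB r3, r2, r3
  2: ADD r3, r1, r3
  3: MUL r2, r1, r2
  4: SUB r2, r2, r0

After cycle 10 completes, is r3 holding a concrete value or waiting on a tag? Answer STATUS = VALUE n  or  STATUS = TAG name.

cycle 1: issue SUB r2<-Add1 // r0:6,r1:7,r2:Add1,r3:1
cycle 2: issue SUB r3<-Add2 // r0:6,r1:7,r2:Add1,r3:Add2
cycle 3: CDB Add1=-6; issue ADD r3<-Add1 // r0:6,r1:7,r2:-6,r3:Add1
cycle 4: issue MUL r2<-Mul1 // r0:6,r1:7,r2:Mul1,r3:Add1
cycle 5: CDB Add2=-7; issue SUB r2<-Add2 // r0:6,r1:7,r2:Add2,r3:Add1
cycle 6: - // r0:6,r1:7,r2:Add2,r3:Add1
cycle 7: CDB Add1=0 // r0:6,r1:7,r2:Add2,r3:0
cycle 8: - // r0:6,r1:7,r2:Add2,r3:0
cycle 9: CDB Mul1=-42 // r0:6,r1:7,r2:Add2,r3:0
cycle 10: - // r0:6,r1:7,r2:Add2,r3:0

STATUS = VALUE 0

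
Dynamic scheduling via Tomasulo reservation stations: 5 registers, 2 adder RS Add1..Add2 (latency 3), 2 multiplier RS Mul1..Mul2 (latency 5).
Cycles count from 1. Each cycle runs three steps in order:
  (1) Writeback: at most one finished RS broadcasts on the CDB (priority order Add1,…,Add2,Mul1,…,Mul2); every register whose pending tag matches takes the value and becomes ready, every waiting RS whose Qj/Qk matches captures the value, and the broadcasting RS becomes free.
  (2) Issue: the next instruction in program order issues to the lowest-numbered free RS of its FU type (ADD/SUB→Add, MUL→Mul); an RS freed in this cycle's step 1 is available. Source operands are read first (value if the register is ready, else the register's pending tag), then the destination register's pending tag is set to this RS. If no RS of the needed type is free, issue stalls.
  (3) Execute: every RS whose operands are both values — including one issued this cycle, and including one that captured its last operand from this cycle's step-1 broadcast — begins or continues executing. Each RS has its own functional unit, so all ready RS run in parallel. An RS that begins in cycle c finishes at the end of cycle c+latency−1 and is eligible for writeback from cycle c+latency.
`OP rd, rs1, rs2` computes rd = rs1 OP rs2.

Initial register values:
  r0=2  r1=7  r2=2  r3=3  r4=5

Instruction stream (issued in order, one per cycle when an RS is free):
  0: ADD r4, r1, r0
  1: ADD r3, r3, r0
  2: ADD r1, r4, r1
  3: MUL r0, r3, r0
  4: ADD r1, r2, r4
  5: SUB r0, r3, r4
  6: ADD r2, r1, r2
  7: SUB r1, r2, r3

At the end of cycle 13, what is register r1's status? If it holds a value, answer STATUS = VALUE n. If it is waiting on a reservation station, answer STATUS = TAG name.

c1: issue ADD r4<-Add1 | r0:2,r1:7,r2:2,r3:3,r4:Add1
c2: issue ADD r3<-Add2 | r0:2,r1:7,r2:2,r3:Add2,r4:Add1
c3: stall | r0:2,r1:7,r2:2,r3:Add2,r4:Add1
c4: CDB Add1=9; issue ADD r1<-Add1 | r0:2,r1:Add1,r2:2,r3:Add2,r4:9
c5: CDB Add2=5; issue MUL r0<-Mul1 | r0:Mul1,r1:Add1,r2:2,r3:5,r4:9
c6: issue ADD r1<-Add2 | r0:Mul1,r1:Add2,r2:2,r3:5,r4:9
c7: CDB Add1=16; issue SUB r0<-Add1 | r0:Add1,r1:Add2,r2:2,r3:5,r4:9
c8: stall | r0:Add1,r1:Add2,r2:2,r3:5,r4:9
c9: CDB Add2=11; issue ADD r2<-Add2 | r0:Add1,r1:11,r2:Add2,r3:5,r4:9
c10: CDB Add1=-4; issue SUB r1<-Add1 | r0:-4,r1:Add1,r2:Add2,r3:5,r4:9
c11: CDB Mul1=10 | r0:-4,r1:Add1,r2:Add2,r3:5,r4:9
c12: CDB Add2=13 | r0:-4,r1:Add1,r2:13,r3:5,r4:9
c13: - | r0:-4,r1:Add1,r2:13,r3:5,r4:9

STATUS = TAG Add1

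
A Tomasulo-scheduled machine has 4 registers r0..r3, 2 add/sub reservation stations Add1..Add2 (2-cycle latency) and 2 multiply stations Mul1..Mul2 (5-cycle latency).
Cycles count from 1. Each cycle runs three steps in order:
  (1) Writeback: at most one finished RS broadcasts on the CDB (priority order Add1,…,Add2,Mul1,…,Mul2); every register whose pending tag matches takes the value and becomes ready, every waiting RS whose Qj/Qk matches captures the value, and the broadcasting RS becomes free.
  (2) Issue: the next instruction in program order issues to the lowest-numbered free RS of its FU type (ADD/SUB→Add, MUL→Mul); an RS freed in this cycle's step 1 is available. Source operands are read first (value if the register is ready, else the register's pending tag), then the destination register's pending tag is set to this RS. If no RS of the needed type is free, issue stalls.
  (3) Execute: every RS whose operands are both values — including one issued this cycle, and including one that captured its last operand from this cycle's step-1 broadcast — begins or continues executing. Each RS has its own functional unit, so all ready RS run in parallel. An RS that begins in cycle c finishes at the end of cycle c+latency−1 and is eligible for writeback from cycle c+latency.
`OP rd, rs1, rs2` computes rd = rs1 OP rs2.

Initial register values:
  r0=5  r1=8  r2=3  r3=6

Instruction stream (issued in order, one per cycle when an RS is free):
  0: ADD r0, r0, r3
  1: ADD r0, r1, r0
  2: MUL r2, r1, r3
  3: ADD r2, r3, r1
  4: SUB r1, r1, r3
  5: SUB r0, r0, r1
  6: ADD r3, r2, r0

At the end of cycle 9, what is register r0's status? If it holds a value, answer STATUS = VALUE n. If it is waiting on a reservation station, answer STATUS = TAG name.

cycle 1: issue ADD r0<-Add1 // r0:Add1,r1:8,r2:3,r3:6
cycle 2: issue ADD r0<-Add2 // r0:Add2,r1:8,r2:3,r3:6
cycle 3: CDB Add1=11; issue MUL r2<-Mul1 // r0:Add2,r1:8,r2:Mul1,r3:6
cycle 4: issue ADD r2<-Add1 // r0:Add2,r1:8,r2:Add1,r3:6
cycle 5: CDB Add2=19; issue SUB r1<-Add2 // r0:19,r1:Add2,r2:Add1,r3:6
cycle 6: CDB Add1=14; issue SUB r0<-Add1 // r0:Add1,r1:Add2,r2:14,r3:6
cycle 7: CDB Add2=2; issue ADD r3<-Add2 // r0:Add1,r1:2,r2:14,r3:Add2
cycle 8: CDB Mul1=48 // r0:Add1,r1:2,r2:14,r3:Add2
cycle 9: CDB Add1=17 // r0:17,r1:2,r2:14,r3:Add2

STATUS = VALUE 17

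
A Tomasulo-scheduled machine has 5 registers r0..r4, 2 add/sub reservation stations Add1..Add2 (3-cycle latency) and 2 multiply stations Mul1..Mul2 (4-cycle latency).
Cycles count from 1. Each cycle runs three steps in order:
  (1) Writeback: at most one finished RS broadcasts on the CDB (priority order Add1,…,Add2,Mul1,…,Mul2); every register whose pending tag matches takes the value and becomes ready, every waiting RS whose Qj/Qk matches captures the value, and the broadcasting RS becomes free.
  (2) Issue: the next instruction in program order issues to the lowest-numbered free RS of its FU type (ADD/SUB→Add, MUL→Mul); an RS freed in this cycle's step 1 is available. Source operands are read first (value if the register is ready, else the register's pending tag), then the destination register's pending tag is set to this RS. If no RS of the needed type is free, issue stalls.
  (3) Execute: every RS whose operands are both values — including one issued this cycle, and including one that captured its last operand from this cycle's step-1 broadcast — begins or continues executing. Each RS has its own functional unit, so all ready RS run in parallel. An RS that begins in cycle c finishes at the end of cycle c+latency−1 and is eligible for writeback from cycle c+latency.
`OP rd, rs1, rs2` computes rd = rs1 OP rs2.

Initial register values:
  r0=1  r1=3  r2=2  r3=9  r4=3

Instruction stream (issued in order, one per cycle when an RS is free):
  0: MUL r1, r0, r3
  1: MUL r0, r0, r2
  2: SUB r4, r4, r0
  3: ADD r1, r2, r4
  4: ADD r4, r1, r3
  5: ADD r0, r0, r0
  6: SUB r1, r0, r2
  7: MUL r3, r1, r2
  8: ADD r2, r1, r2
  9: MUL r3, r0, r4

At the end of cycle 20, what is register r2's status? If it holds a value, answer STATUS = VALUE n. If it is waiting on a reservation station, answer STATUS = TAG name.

  c1: issue MUL r1<-Mul1  regs: r0:1,r1:Mul1,r2:2,r3:9,r4:3
  c2: issue MUL r0<-Mul2  regs: r0:Mul2,r1:Mul1,r2:2,r3:9,r4:3
  c3: issue SUB r4<-Add1  regs: r0:Mul2,r1:Mul1,r2:2,r3:9,r4:Add1
  c4: issue ADD r1<-Add2  regs: r0:Mul2,r1:Add2,r2:2,r3:9,r4:Add1
  c5: CDB Mul1=9; stall  regs: r0:Mul2,r1:Add2,r2:2,r3:9,r4:Add1
  c6: CDB Mul2=2; stall  regs: r0:2,r1:Add2,r2:2,r3:9,r4:Add1
  c7: stall  regs: r0:2,r1:Add2,r2:2,r3:9,r4:Add1
  c8: stall  regs: r0:2,r1:Add2,r2:2,r3:9,r4:Add1
  c9: CDB Add1=1; issue ADD r4<-Add1  regs: r0:2,r1:Add2,r2:2,r3:9,r4:Add1
  c10: stall  regs: r0:2,r1:Add2,r2:2,r3:9,r4:Add1
  c11: stall  regs: r0:2,r1:Add2,r2:2,r3:9,r4:Add1
  c12: CDB Add2=3; issue ADD r0<-Add2  regs: r0:Add2,r1:3,r2:2,r3:9,r4:Add1
  c13: stall  regs: r0:Add2,r1:3,r2:2,r3:9,r4:Add1
  c14: stall  regs: r0:Add2,r1:3,r2:2,r3:9,r4:Add1
  c15: CDB Add1=12; issue SUB r1<-Add1  regs: r0:Add2,r1:Add1,r2:2,r3:9,r4:12
  c16: CDB Add2=4; issue MUL r3<-Mul1  regs: r0:4,r1:Add1,r2:2,r3:Mul1,r4:12
  c17: issue ADD r2<-Add2  regs: r0:4,r1:Add1,r2:Add2,r3:Mul1,r4:12
  c18: issue MUL r3<-Mul2  regs: r0:4,r1:Add1,r2:Add2,r3:Mul2,r4:12
  c19: CDB Add1=2  regs: r0:4,r1:2,r2:Add2,r3:Mul2,r4:12
  c20: -  regs: r0:4,r1:2,r2:Add2,r3:Mul2,r4:12

STATUS = TAG Add2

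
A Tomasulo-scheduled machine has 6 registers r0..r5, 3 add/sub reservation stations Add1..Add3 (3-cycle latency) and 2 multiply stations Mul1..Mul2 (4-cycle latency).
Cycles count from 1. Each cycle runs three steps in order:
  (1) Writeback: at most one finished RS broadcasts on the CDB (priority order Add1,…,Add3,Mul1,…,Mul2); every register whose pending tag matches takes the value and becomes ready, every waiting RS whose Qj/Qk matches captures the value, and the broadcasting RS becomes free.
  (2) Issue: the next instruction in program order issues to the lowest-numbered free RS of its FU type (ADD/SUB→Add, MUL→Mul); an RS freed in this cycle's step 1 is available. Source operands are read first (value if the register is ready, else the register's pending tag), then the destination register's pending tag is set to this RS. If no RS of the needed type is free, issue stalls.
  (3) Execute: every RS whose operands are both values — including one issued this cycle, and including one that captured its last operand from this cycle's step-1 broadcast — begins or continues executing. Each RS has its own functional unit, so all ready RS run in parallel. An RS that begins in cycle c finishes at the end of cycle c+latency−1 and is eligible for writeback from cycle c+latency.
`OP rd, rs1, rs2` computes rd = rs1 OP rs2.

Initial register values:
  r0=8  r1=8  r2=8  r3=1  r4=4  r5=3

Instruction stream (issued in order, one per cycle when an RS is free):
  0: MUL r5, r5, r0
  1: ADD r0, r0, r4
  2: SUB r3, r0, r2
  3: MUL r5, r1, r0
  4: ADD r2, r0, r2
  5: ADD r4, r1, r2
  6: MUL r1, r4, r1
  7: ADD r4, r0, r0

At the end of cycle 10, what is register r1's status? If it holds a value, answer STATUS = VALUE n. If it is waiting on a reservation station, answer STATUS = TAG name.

c1: issue MUL r5<-Mul1 | r0:8,r1:8,r2:8,r3:1,r4:4,r5:Mul1
c2: issue ADD r0<-Add1 | r0:Add1,r1:8,r2:8,r3:1,r4:4,r5:Mul1
c3: issue SUB r3<-Add2 | r0:Add1,r1:8,r2:8,r3:Add2,r4:4,r5:Mul1
c4: issue MUL r5<-Mul2 | r0:Add1,r1:8,r2:8,r3:Add2,r4:4,r5:Mul2
c5: CDB Add1=12; issue ADD r2<-Add1 | r0:12,r1:8,r2:Add1,r3:Add2,r4:4,r5:Mul2
c6: CDB Mul1=24; issue ADD r4<-Add3 | r0:12,r1:8,r2:Add1,r3:Add2,r4:Add3,r5:Mul2
c7: issue MUL r1<-Mul1 | r0:12,r1:Mul1,r2:Add1,r3:Add2,r4:Add3,r5:Mul2
c8: CDB Add1=20; issue ADD r4<-Add1 | r0:12,r1:Mul1,r2:20,r3:Add2,r4:Add1,r5:Mul2
c9: CDB Add2=4 | r0:12,r1:Mul1,r2:20,r3:4,r4:Add1,r5:Mul2
c10: CDB Mul2=96 | r0:12,r1:Mul1,r2:20,r3:4,r4:Add1,r5:96

STATUS = TAG Mul1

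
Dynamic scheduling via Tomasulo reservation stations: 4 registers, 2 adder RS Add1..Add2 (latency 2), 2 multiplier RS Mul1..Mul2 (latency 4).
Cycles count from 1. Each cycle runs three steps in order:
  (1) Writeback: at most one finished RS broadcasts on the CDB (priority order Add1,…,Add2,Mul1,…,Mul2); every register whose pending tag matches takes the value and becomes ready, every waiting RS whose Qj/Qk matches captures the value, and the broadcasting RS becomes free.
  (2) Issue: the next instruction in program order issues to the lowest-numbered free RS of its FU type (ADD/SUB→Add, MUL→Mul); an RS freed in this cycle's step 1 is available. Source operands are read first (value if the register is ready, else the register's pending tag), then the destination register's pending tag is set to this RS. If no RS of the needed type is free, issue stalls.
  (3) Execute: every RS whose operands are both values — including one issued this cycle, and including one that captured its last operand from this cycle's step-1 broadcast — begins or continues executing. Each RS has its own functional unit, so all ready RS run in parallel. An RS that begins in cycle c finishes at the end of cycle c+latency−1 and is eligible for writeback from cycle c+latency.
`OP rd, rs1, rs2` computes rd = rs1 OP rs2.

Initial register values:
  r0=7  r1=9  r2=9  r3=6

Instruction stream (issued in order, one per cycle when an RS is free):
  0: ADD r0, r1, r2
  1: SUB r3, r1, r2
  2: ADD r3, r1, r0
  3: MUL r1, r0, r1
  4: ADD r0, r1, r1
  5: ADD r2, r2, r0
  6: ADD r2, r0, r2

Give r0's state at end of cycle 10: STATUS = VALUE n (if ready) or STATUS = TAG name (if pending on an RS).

STATUS = VALUE 324

  c1: issue ADD r0<-Add1  regs: r0:Add1,r1:9,r2:9,r3:6
  c2: issue SUB r3<-Add2  regs: r0:Add1,r1:9,r2:9,r3:Add2
  c3: CDB Add1=18; issue ADD r3<-Add1  regs: r0:18,r1:9,r2:9,r3:Add1
  c4: CDB Add2=0; issue MUL r1<-Mul1  regs: r0:18,r1:Mul1,r2:9,r3:Add1
  c5: CDB Add1=27; issue ADD r0<-Add1  regs: r0:Add1,r1:Mul1,r2:9,r3:27
  c6: issue ADD r2<-Add2  regs: r0:Add1,r1:Mul1,r2:Add2,r3:27
  c7: stall  regs: r0:Add1,r1:Mul1,r2:Add2,r3:27
  c8: CDB Mul1=162; stall  regs: r0:Add1,r1:162,r2:Add2,r3:27
  c9: stall  regs: r0:Add1,r1:162,r2:Add2,r3:27
  c10: CDB Add1=324; issue ADD r2<-Add1  regs: r0:324,r1:162,r2:Add1,r3:27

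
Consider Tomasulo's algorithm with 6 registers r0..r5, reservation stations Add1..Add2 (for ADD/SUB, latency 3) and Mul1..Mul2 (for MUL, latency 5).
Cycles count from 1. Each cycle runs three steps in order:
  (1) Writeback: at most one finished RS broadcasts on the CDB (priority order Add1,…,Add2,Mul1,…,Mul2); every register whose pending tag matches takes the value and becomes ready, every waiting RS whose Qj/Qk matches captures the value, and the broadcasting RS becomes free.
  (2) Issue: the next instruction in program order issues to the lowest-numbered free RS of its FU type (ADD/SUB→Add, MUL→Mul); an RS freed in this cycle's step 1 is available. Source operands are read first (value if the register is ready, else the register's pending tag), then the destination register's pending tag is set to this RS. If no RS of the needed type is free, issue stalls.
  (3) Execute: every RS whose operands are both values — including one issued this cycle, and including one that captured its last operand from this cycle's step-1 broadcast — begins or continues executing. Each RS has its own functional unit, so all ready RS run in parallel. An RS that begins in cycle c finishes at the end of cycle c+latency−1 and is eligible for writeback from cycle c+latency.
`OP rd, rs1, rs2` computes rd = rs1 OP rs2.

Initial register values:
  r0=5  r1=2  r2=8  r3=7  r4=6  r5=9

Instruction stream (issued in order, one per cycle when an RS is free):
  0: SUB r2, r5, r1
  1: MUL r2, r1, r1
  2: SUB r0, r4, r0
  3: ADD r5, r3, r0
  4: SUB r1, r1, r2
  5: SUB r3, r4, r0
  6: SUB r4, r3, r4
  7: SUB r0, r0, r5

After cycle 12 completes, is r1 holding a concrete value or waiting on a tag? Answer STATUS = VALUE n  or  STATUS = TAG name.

STATUS = VALUE -2

c1: issue SUB r2<-Add1 | r0:5,r1:2,r2:Add1,r3:7,r4:6,r5:9
c2: issue MUL r2<-Mul1 | r0:5,r1:2,r2:Mul1,r3:7,r4:6,r5:9
c3: issue SUB r0<-Add2 | r0:Add2,r1:2,r2:Mul1,r3:7,r4:6,r5:9
c4: CDB Add1=7; issue ADD r5<-Add1 | r0:Add2,r1:2,r2:Mul1,r3:7,r4:6,r5:Add1
c5: stall | r0:Add2,r1:2,r2:Mul1,r3:7,r4:6,r5:Add1
c6: CDB Add2=1; issue SUB r1<-Add2 | r0:1,r1:Add2,r2:Mul1,r3:7,r4:6,r5:Add1
c7: CDB Mul1=4; stall | r0:1,r1:Add2,r2:4,r3:7,r4:6,r5:Add1
c8: stall | r0:1,r1:Add2,r2:4,r3:7,r4:6,r5:Add1
c9: CDB Add1=8; issue SUB r3<-Add1 | r0:1,r1:Add2,r2:4,r3:Add1,r4:6,r5:8
c10: CDB Add2=-2; issue SUB r4<-Add2 | r0:1,r1:-2,r2:4,r3:Add1,r4:Add2,r5:8
c11: stall | r0:1,r1:-2,r2:4,r3:Add1,r4:Add2,r5:8
c12: CDB Add1=5; issue SUB r0<-Add1 | r0:Add1,r1:-2,r2:4,r3:5,r4:Add2,r5:8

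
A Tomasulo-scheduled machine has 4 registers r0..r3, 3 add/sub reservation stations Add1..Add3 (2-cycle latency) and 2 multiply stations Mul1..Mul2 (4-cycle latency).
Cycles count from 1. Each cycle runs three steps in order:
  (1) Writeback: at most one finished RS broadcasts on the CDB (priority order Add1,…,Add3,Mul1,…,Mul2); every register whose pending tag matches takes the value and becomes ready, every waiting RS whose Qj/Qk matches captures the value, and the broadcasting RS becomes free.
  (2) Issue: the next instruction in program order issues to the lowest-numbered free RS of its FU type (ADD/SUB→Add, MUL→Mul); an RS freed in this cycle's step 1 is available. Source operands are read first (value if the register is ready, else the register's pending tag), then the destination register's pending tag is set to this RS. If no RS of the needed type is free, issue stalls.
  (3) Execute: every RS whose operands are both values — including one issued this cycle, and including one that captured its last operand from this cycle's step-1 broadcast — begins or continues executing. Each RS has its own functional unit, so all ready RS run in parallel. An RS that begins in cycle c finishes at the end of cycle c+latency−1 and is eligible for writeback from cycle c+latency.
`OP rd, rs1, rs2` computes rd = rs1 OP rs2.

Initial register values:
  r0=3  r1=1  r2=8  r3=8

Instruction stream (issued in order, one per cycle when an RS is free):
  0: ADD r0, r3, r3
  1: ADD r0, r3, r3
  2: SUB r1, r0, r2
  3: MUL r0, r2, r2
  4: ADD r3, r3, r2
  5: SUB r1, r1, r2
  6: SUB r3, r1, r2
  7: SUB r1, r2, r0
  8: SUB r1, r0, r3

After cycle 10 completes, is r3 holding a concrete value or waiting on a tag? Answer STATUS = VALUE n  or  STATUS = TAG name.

c1: issue ADD r0<-Add1 | r0:Add1,r1:1,r2:8,r3:8
c2: issue ADD r0<-Add2 | r0:Add2,r1:1,r2:8,r3:8
c3: CDB Add1=16; issue SUB r1<-Add1 | r0:Add2,r1:Add1,r2:8,r3:8
c4: CDB Add2=16; issue MUL r0<-Mul1 | r0:Mul1,r1:Add1,r2:8,r3:8
c5: issue ADD r3<-Add2 | r0:Mul1,r1:Add1,r2:8,r3:Add2
c6: CDB Add1=8; issue SUB r1<-Add1 | r0:Mul1,r1:Add1,r2:8,r3:Add2
c7: CDB Add2=16; issue SUB r3<-Add2 | r0:Mul1,r1:Add1,r2:8,r3:Add2
c8: CDB Add1=0; issue SUB r1<-Add1 | r0:Mul1,r1:Add1,r2:8,r3:Add2
c9: CDB Mul1=64; issue SUB r1<-Add3 | r0:64,r1:Add3,r2:8,r3:Add2
c10: CDB Add2=-8 | r0:64,r1:Add3,r2:8,r3:-8

STATUS = VALUE -8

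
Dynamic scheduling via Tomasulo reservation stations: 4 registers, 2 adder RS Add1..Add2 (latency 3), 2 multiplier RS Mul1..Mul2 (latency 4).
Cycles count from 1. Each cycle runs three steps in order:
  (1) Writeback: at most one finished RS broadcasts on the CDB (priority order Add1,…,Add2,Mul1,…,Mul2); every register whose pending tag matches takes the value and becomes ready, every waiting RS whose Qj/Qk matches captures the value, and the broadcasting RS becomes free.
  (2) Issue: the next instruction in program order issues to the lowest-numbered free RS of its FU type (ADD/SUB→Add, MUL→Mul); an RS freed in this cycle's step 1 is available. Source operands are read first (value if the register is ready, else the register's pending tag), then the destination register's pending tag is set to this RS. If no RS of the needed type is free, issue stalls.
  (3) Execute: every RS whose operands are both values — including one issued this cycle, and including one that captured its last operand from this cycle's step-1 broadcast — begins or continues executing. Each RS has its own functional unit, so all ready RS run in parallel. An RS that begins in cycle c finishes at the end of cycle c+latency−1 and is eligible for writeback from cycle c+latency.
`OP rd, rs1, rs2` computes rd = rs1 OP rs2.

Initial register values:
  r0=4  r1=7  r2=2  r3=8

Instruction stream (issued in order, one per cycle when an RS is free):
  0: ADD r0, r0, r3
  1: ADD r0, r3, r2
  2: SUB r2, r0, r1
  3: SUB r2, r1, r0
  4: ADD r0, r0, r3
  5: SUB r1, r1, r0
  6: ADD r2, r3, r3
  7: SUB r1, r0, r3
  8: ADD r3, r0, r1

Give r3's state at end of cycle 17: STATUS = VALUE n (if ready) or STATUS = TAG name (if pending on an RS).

STATUS = TAG Add2

  c1: issue ADD r0<-Add1  regs: r0:Add1,r1:7,r2:2,r3:8
  c2: issue ADD r0<-Add2  regs: r0:Add2,r1:7,r2:2,r3:8
  c3: stall  regs: r0:Add2,r1:7,r2:2,r3:8
  c4: CDB Add1=12; issue SUB r2<-Add1  regs: r0:Add2,r1:7,r2:Add1,r3:8
  c5: CDB Add2=10; issue SUB r2<-Add2  regs: r0:10,r1:7,r2:Add2,r3:8
  c6: stall  regs: r0:10,r1:7,r2:Add2,r3:8
  c7: stall  regs: r0:10,r1:7,r2:Add2,r3:8
  c8: CDB Add1=3; issue ADD r0<-Add1  regs: r0:Add1,r1:7,r2:Add2,r3:8
  c9: CDB Add2=-3; issue SUB r1<-Add2  regs: r0:Add1,r1:Add2,r2:-3,r3:8
  c10: stall  regs: r0:Add1,r1:Add2,r2:-3,r3:8
  c11: CDB Add1=18; issue ADD r2<-Add1  regs: r0:18,r1:Add2,r2:Add1,r3:8
  c12: stall  regs: r0:18,r1:Add2,r2:Add1,r3:8
  c13: stall  regs: r0:18,r1:Add2,r2:Add1,r3:8
  c14: CDB Add1=16; issue SUB r1<-Add1  regs: r0:18,r1:Add1,r2:16,r3:8
  c15: CDB Add2=-11; issue ADD r3<-Add2  regs: r0:18,r1:Add1,r2:16,r3:Add2
  c16: -  regs: r0:18,r1:Add1,r2:16,r3:Add2
  c17: CDB Add1=10  regs: r0:18,r1:10,r2:16,r3:Add2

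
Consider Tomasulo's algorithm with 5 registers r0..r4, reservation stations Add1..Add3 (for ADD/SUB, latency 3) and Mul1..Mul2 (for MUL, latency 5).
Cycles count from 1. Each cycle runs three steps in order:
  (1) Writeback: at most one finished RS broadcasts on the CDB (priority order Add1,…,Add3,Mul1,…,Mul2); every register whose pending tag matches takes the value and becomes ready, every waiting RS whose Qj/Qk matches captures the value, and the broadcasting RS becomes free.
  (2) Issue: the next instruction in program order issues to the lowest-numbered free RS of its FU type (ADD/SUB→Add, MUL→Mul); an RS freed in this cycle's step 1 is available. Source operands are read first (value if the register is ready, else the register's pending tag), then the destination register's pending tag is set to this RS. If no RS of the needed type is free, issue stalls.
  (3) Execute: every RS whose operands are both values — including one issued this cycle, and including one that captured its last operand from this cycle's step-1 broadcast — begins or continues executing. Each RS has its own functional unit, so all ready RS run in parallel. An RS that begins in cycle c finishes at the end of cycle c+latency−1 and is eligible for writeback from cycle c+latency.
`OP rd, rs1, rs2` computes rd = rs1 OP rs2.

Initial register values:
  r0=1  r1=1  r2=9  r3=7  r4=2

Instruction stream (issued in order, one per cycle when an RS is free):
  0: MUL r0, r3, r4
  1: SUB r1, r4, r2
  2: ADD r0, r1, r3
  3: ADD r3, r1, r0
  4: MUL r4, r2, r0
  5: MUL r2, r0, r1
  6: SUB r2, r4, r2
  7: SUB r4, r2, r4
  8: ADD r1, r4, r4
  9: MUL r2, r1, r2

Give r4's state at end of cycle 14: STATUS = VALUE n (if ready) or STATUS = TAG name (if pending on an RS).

STATUS = TAG Add2

cycle 1: issue MUL r0<-Mul1 // r0:Mul1,r1:1,r2:9,r3:7,r4:2
cycle 2: issue SUB r1<-Add1 // r0:Mul1,r1:Add1,r2:9,r3:7,r4:2
cycle 3: issue ADD r0<-Add2 // r0:Add2,r1:Add1,r2:9,r3:7,r4:2
cycle 4: issue ADD r3<-Add3 // r0:Add2,r1:Add1,r2:9,r3:Add3,r4:2
cycle 5: CDB Add1=-7; issue MUL r4<-Mul2 // r0:Add2,r1:-7,r2:9,r3:Add3,r4:Mul2
cycle 6: CDB Mul1=14; issue MUL r2<-Mul1 // r0:Add2,r1:-7,r2:Mul1,r3:Add3,r4:Mul2
cycle 7: issue SUB r2<-Add1 // r0:Add2,r1:-7,r2:Add1,r3:Add3,r4:Mul2
cycle 8: CDB Add2=0; issue SUB r4<-Add2 // r0:0,r1:-7,r2:Add1,r3:Add3,r4:Add2
cycle 9: stall // r0:0,r1:-7,r2:Add1,r3:Add3,r4:Add2
cycle 10: stall // r0:0,r1:-7,r2:Add1,r3:Add3,r4:Add2
cycle 11: CDB Add3=-7; issue ADD r1<-Add3 // r0:0,r1:Add3,r2:Add1,r3:-7,r4:Add2
cycle 12: stall // r0:0,r1:Add3,r2:Add1,r3:-7,r4:Add2
cycle 13: CDB Mul1=0; issue MUL r2<-Mul1 // r0:0,r1:Add3,r2:Mul1,r3:-7,r4:Add2
cycle 14: CDB Mul2=0 // r0:0,r1:Add3,r2:Mul1,r3:-7,r4:Add2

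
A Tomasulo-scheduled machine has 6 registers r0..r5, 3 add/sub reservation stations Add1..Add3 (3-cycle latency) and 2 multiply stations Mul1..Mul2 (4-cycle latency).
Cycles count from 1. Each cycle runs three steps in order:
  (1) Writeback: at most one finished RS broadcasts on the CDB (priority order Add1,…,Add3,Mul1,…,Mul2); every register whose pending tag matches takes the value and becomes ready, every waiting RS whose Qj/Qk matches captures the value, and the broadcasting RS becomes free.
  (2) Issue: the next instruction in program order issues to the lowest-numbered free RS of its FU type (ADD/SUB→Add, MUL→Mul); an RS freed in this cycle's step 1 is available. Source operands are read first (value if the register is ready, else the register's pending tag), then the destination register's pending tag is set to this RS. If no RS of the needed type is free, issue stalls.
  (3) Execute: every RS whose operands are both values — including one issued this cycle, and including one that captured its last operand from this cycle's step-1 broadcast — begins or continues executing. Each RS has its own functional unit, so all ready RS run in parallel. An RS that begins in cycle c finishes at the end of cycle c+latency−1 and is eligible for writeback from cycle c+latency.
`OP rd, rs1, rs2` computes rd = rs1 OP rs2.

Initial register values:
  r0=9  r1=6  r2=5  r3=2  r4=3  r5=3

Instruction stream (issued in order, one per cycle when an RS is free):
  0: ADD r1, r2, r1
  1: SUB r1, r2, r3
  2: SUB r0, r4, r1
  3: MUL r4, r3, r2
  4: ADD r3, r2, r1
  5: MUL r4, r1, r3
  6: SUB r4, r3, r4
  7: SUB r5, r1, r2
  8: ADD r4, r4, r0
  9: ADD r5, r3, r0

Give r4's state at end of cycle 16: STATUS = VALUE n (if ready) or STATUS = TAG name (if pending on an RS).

cycle 1: issue ADD r1<-Add1 // r0:9,r1:Add1,r2:5,r3:2,r4:3,r5:3
cycle 2: issue SUB r1<-Add2 // r0:9,r1:Add2,r2:5,r3:2,r4:3,r5:3
cycle 3: issue SUB r0<-Add3 // r0:Add3,r1:Add2,r2:5,r3:2,r4:3,r5:3
cycle 4: CDB Add1=11; issue MUL r4<-Mul1 // r0:Add3,r1:Add2,r2:5,r3:2,r4:Mul1,r5:3
cycle 5: CDB Add2=3; issue ADD r3<-Add1 // r0:Add3,r1:3,r2:5,r3:Add1,r4:Mul1,r5:3
cycle 6: issue MUL r4<-Mul2 // r0:Add3,r1:3,r2:5,r3:Add1,r4:Mul2,r5:3
cycle 7: issue SUB r4<-Add2 // r0:Add3,r1:3,r2:5,r3:Add1,r4:Add2,r5:3
cycle 8: CDB Add1=8; issue SUB r5<-Add1 // r0:Add3,r1:3,r2:5,r3:8,r4:Add2,r5:Add1
cycle 9: CDB Add3=0; issue ADD r4<-Add3 // r0:0,r1:3,r2:5,r3:8,r4:Add3,r5:Add1
cycle 10: CDB Mul1=10; stall // r0:0,r1:3,r2:5,r3:8,r4:Add3,r5:Add1
cycle 11: CDB Add1=-2; issue ADD r5<-Add1 // r0:0,r1:3,r2:5,r3:8,r4:Add3,r5:Add1
cycle 12: CDB Mul2=24 // r0:0,r1:3,r2:5,r3:8,r4:Add3,r5:Add1
cycle 13: - // r0:0,r1:3,r2:5,r3:8,r4:Add3,r5:Add1
cycle 14: CDB Add1=8 // r0:0,r1:3,r2:5,r3:8,r4:Add3,r5:8
cycle 15: CDB Add2=-16 // r0:0,r1:3,r2:5,r3:8,r4:Add3,r5:8
cycle 16: - // r0:0,r1:3,r2:5,r3:8,r4:Add3,r5:8

STATUS = TAG Add3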